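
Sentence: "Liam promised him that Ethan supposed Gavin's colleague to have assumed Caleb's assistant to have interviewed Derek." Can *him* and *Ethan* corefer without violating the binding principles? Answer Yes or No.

No

*Ethan* is an R-expression; Principle C requires it to be free (not bound by any c-commanding expression).
— him: object of the matrix clause; the pronoun c-commands the R-expression — coreference blocked (Principle C).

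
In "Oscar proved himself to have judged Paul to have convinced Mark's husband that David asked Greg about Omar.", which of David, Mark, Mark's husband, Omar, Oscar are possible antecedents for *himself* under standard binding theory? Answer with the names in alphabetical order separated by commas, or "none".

Oscar

*himself* is a reflexive; Principle A requires it to be bound within its binding domain — the matrix clause.
— David: subject of the clause headed by 'asked'; does not c-command the reflexive — cannot bind it (Principle A).
— Mark: possessor inside the object DP of the clause headed by 'convinced'; does not c-command the reflexive — cannot bind it (Principle A).
— Mark's husband: object of the clause headed by 'convinced'; does not c-command the reflexive — cannot bind it (Principle A).
— Omar: second object of the clause headed by 'asked'; does not c-command the reflexive — cannot bind it (Principle A).
— Oscar: subject of the matrix clause; c-commands the reflexive within its binding domain — allowed (Principle A).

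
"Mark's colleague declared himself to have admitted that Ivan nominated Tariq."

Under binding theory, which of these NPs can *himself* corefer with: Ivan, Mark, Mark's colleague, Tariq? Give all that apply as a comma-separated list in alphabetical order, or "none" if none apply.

*himself* is a reflexive; Principle A requires it to be bound within its binding domain — the matrix clause.
— Ivan: subject of the clause headed by 'nominated'; does not c-command the reflexive — cannot bind it (Principle A).
— Mark: possessor inside the subject DP of the matrix clause; does not c-command the reflexive — cannot bind it (Principle A).
— Mark's colleague: subject of the matrix clause; c-commands the reflexive within its binding domain — allowed (Principle A).
— Tariq: object of the clause headed by 'nominated'; does not c-command the reflexive — cannot bind it (Principle A).

Mark's colleague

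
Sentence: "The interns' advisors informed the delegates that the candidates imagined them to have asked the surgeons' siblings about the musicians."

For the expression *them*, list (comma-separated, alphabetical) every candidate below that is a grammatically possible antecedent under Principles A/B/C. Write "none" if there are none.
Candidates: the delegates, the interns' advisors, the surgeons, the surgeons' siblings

*them* is a pronoun; Principle B requires it to be free in its binding domain — the clause headed by 'imagined'.
— the delegates: object of the matrix clause; c-commands the pronoun but lies outside its binding domain — allowed.
— the interns' advisors: subject of the matrix clause; c-commands the pronoun but lies outside its binding domain — allowed.
— the surgeons: possessor inside the object DP of the clause headed by 'asked'; is c-commanded by the pronoun; coreference would bind this R-expression — blocked (Principle C).
— the surgeons' siblings: object of the clause headed by 'asked'; is c-commanded by the pronoun; coreference would bind this R-expression — blocked (Principle C).

the delegates, the interns' advisors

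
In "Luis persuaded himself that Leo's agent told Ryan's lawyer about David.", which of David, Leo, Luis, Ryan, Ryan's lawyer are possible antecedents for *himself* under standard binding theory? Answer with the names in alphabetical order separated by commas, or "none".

Luis

*himself* is a reflexive; Principle A requires it to be bound within its binding domain — the matrix clause.
— David: second object of the clause headed by 'told'; does not c-command the reflexive — cannot bind it (Principle A).
— Leo: possessor inside the subject DP of the clause headed by 'told'; does not c-command the reflexive — cannot bind it (Principle A).
— Luis: subject of the matrix clause; c-commands the reflexive within its binding domain — allowed (Principle A).
— Ryan: possessor inside the object DP of the clause headed by 'told'; does not c-command the reflexive — cannot bind it (Principle A).
— Ryan's lawyer: object of the clause headed by 'told'; does not c-command the reflexive — cannot bind it (Principle A).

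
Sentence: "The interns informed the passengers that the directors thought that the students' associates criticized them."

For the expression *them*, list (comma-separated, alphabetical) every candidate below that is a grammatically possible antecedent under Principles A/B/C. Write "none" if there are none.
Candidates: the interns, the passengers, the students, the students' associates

the interns, the passengers, the students

*them* is a pronoun; Principle B requires it to be free in its binding domain — the clause headed by 'criticized'.
— the interns: subject of the matrix clause; c-commands the pronoun but lies outside its binding domain — allowed.
— the passengers: object of the matrix clause; c-commands the pronoun but lies outside its binding domain — allowed.
— the students: possessor inside the subject DP of the clause headed by 'criticized'; does not c-command the pronoun — Principle B does not apply; allowed.
— the students' associates: subject of the clause headed by 'criticized'; c-commands the pronoun within its binding domain — blocked (Principle B).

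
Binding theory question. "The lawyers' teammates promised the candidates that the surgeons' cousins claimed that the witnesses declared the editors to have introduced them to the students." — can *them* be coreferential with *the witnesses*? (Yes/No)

*them* is a pronoun; Principle B requires it to be free in its binding domain — the clause headed by 'introduced'.
— the witnesses: subject of the clause headed by 'declared'; c-commands the pronoun but lies outside its binding domain — allowed.

Yes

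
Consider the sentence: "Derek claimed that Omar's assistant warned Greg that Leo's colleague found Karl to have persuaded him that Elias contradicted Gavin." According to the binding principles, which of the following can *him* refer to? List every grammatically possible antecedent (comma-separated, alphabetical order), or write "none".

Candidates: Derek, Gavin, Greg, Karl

*him* is a pronoun; Principle B requires it to be free in its binding domain — the clause headed by 'persuaded'.
— Derek: subject of the matrix clause; c-commands the pronoun but lies outside its binding domain — allowed.
— Gavin: object of the clause headed by 'contradicted'; is c-commanded by the pronoun; coreference would bind this R-expression — blocked (Principle C).
— Greg: object of the clause headed by 'warned'; c-commands the pronoun but lies outside its binding domain — allowed.
— Karl: subject of the clause headed by 'persuaded'; c-commands the pronoun within its binding domain — blocked (Principle B).

Derek, Greg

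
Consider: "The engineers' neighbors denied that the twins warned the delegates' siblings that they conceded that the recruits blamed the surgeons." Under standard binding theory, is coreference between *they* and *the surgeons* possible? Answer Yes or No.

*the surgeons* is an R-expression; Principle C requires it to be free (not bound by any c-commanding expression).
— they: subject of the clause headed by 'conceded'; the pronoun c-commands the R-expression — coreference blocked (Principle C).

No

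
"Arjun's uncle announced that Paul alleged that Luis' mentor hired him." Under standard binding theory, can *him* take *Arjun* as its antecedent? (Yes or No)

Yes

*him* is a pronoun; Principle B requires it to be free in its binding domain — the clause headed by 'hired'.
— Arjun: possessor inside the subject DP of the matrix clause; does not c-command the pronoun — Principle B does not apply; allowed.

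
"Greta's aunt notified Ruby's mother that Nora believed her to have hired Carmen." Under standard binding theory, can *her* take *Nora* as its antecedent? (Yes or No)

No

*her* is a pronoun; Principle B requires it to be free in its binding domain — the clause headed by 'believed'.
— Nora: subject of the clause headed by 'believed'; c-commands the pronoun within its binding domain — blocked (Principle B).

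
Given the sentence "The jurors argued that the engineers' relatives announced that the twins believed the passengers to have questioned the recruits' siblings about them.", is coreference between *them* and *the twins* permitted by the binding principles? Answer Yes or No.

Yes

*them* is a pronoun; Principle B requires it to be free in its binding domain — the clause headed by 'questioned'.
— the twins: subject of the clause headed by 'believed'; c-commands the pronoun but lies outside its binding domain — allowed.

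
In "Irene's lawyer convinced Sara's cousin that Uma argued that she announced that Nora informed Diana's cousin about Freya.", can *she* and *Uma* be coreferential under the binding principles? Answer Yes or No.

*Uma* is an R-expression; Principle C requires it to be free (not bound by any c-commanding expression).
— she: subject of the clause headed by 'announced'; the pronoun does not c-command the R-expression — coreference allowed.

Yes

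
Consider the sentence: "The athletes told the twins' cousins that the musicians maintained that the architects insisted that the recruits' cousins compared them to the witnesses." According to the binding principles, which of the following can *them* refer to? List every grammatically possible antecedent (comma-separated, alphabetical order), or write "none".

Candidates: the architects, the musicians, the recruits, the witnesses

the architects, the musicians, the recruits

*them* is a pronoun; Principle B requires it to be free in its binding domain — the clause headed by 'compared'.
— the architects: subject of the clause headed by 'insisted'; c-commands the pronoun but lies outside its binding domain — allowed.
— the musicians: subject of the clause headed by 'maintained'; c-commands the pronoun but lies outside its binding domain — allowed.
— the recruits: possessor inside the subject DP of the clause headed by 'compared'; does not c-command the pronoun — Principle B does not apply; allowed.
— the witnesses: second object of the clause headed by 'compared'; is c-commanded by the pronoun; coreference would bind this R-expression — blocked (Principle C).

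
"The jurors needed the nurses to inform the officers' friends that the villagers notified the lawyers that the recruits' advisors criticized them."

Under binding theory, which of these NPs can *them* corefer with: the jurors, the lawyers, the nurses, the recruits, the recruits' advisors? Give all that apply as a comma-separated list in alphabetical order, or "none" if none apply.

the jurors, the lawyers, the nurses, the recruits

*them* is a pronoun; Principle B requires it to be free in its binding domain — the clause headed by 'criticized'.
— the jurors: subject of the matrix clause; c-commands the pronoun but lies outside its binding domain — allowed.
— the lawyers: object of the clause headed by 'notified'; c-commands the pronoun but lies outside its binding domain — allowed.
— the nurses: subject of the clause headed by 'inform'; c-commands the pronoun but lies outside its binding domain — allowed.
— the recruits: possessor inside the subject DP of the clause headed by 'criticized'; does not c-command the pronoun — Principle B does not apply; allowed.
— the recruits' advisors: subject of the clause headed by 'criticized'; c-commands the pronoun within its binding domain — blocked (Principle B).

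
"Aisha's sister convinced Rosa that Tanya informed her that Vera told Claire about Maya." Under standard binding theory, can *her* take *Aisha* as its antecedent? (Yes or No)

*her* is a pronoun; Principle B requires it to be free in its binding domain — the clause headed by 'informed'.
— Aisha: possessor inside the subject DP of the matrix clause; does not c-command the pronoun — Principle B does not apply; allowed.

Yes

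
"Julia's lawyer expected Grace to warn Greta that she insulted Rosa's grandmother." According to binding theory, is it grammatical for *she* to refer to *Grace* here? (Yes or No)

Yes

*Grace* is an R-expression; Principle C requires it to be free (not bound by any c-commanding expression).
— she: subject of the clause headed by 'insulted'; the pronoun does not c-command the R-expression — coreference allowed.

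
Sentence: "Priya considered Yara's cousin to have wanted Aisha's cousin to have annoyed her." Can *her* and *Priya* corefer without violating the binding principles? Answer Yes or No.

*Priya* is an R-expression; Principle C requires it to be free (not bound by any c-commanding expression).
— her: object of the clause headed by 'annoyed'; the pronoun does not c-command the R-expression — coreference allowed.

Yes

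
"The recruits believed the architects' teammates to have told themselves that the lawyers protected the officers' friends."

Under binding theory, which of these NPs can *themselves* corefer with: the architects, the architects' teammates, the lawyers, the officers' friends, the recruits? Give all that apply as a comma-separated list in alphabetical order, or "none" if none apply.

*themselves* is a reflexive; Principle A requires it to be bound within its binding domain — the clause headed by 'told'.
— the architects: possessor inside the subject DP of the clause headed by 'told'; does not c-command the reflexive — cannot bind it (Principle A).
— the architects' teammates: subject of the clause headed by 'told'; c-commands the reflexive within its binding domain — allowed (Principle A).
— the lawyers: subject of the clause headed by 'protected'; does not c-command the reflexive — cannot bind it (Principle A).
— the officers' friends: object of the clause headed by 'protected'; does not c-command the reflexive — cannot bind it (Principle A).
— the recruits: subject of the matrix clause; c-commands the reflexive but lies outside its binding domain — cannot bind it (Principle A).

the architects' teammates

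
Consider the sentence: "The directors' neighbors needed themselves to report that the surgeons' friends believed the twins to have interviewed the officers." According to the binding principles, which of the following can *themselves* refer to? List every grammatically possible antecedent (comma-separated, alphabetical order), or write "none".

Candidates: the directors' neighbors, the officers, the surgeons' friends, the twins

the directors' neighbors

*themselves* is a reflexive; Principle A requires it to be bound within its binding domain — the matrix clause.
— the directors' neighbors: subject of the matrix clause; c-commands the reflexive within its binding domain — allowed (Principle A).
— the officers: object of the clause headed by 'interviewed'; does not c-command the reflexive — cannot bind it (Principle A).
— the surgeons' friends: subject of the clause headed by 'believed'; does not c-command the reflexive — cannot bind it (Principle A).
— the twins: subject of the clause headed by 'interviewed'; does not c-command the reflexive — cannot bind it (Principle A).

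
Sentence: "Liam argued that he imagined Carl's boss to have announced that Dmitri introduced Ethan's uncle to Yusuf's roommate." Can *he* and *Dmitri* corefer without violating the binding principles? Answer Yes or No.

No

*Dmitri* is an R-expression; Principle C requires it to be free (not bound by any c-commanding expression).
— he: subject of the clause headed by 'imagined'; the pronoun c-commands the R-expression — coreference blocked (Principle C).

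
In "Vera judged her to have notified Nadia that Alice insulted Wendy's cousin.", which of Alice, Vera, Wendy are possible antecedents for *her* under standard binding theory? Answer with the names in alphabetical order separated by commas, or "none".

none

*her* is a pronoun; Principle B requires it to be free in its binding domain — the matrix clause.
— Alice: subject of the clause headed by 'insulted'; is c-commanded by the pronoun; coreference would bind this R-expression — blocked (Principle C).
— Vera: subject of the matrix clause; c-commands the pronoun within its binding domain — blocked (Principle B).
— Wendy: possessor inside the object DP of the clause headed by 'insulted'; is c-commanded by the pronoun; coreference would bind this R-expression — blocked (Principle C).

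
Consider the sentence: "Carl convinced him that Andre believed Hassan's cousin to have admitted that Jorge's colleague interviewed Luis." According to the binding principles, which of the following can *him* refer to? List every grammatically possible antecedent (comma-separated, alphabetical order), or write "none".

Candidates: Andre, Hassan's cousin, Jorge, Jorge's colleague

*him* is a pronoun; Principle B requires it to be free in its binding domain — the matrix clause.
— Andre: subject of the clause headed by 'believed'; is c-commanded by the pronoun; coreference would bind this R-expression — blocked (Principle C).
— Hassan's cousin: subject of the clause headed by 'admitted'; is c-commanded by the pronoun; coreference would bind this R-expression — blocked (Principle C).
— Jorge: possessor inside the subject DP of the clause headed by 'interviewed'; is c-commanded by the pronoun; coreference would bind this R-expression — blocked (Principle C).
— Jorge's colleague: subject of the clause headed by 'interviewed'; is c-commanded by the pronoun; coreference would bind this R-expression — blocked (Principle C).

none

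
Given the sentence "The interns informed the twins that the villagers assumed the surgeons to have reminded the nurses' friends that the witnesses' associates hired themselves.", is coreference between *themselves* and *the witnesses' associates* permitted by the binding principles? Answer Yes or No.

Yes

*themselves* is a reflexive; Principle A requires it to be bound within its binding domain — the clause headed by 'hired'.
— the witnesses' associates: subject of the clause headed by 'hired'; c-commands the reflexive within its binding domain — allowed (Principle A).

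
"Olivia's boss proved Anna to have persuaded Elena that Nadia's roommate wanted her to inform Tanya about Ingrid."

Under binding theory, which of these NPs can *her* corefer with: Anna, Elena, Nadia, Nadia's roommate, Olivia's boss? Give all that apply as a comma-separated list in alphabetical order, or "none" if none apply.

*her* is a pronoun; Principle B requires it to be free in its binding domain — the clause headed by 'wanted'.
— Anna: subject of the clause headed by 'persuaded'; c-commands the pronoun but lies outside its binding domain — allowed.
— Elena: object of the clause headed by 'persuaded'; c-commands the pronoun but lies outside its binding domain — allowed.
— Nadia: possessor inside the subject DP of the clause headed by 'wanted'; does not c-command the pronoun — Principle B does not apply; allowed.
— Nadia's roommate: subject of the clause headed by 'wanted'; c-commands the pronoun within its binding domain — blocked (Principle B).
— Olivia's boss: subject of the matrix clause; c-commands the pronoun but lies outside its binding domain — allowed.

Anna, Elena, Nadia, Olivia's boss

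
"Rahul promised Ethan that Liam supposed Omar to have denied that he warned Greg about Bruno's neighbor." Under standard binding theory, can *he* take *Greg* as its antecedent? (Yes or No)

No

*he* is a pronoun; Principle B requires it to be free in its binding domain — the clause headed by 'warned'.
— Greg: object of the clause headed by 'warned'; is c-commanded by the pronoun; coreference would bind this R-expression — blocked (Principle C).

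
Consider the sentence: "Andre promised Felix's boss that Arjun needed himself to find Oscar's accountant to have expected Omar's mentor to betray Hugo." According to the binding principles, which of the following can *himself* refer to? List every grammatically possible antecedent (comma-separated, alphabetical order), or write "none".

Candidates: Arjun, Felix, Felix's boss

Arjun

*himself* is a reflexive; Principle A requires it to be bound within its binding domain — the clause headed by 'needed'.
— Arjun: subject of the clause headed by 'needed'; c-commands the reflexive within its binding domain — allowed (Principle A).
— Felix: possessor inside the object DP of the matrix clause; does not c-command the reflexive — cannot bind it (Principle A).
— Felix's boss: object of the matrix clause; c-commands the reflexive but lies outside its binding domain — cannot bind it (Principle A).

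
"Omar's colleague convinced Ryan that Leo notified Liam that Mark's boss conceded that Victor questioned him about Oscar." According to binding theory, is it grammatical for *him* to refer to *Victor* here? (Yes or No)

*Victor* is an R-expression; Principle C requires it to be free (not bound by any c-commanding expression).
— him: object of the clause headed by 'questioned'; the R-expression locally c-commands the pronoun — coreference blocked (Principle B on the pronoun).

No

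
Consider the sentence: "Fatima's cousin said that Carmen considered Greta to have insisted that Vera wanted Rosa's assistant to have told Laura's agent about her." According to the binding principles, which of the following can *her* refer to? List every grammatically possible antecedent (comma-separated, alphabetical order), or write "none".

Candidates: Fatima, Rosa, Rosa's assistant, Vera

Fatima, Rosa, Vera

*her* is a pronoun; Principle B requires it to be free in its binding domain — the clause headed by 'told'.
— Fatima: possessor inside the subject DP of the matrix clause; does not c-command the pronoun — Principle B does not apply; allowed.
— Rosa: possessor inside the subject DP of the clause headed by 'told'; does not c-command the pronoun — Principle B does not apply; allowed.
— Rosa's assistant: subject of the clause headed by 'told'; c-commands the pronoun within its binding domain — blocked (Principle B).
— Vera: subject of the clause headed by 'wanted'; c-commands the pronoun but lies outside its binding domain — allowed.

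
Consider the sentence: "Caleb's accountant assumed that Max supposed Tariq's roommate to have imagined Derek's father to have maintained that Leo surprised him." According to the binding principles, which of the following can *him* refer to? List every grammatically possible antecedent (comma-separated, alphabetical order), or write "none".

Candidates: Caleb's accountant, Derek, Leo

*him* is a pronoun; Principle B requires it to be free in its binding domain — the clause headed by 'surprised'.
— Caleb's accountant: subject of the matrix clause; c-commands the pronoun but lies outside its binding domain — allowed.
— Derek: possessor inside the subject DP of the clause headed by 'maintained'; does not c-command the pronoun — Principle B does not apply; allowed.
— Leo: subject of the clause headed by 'surprised'; c-commands the pronoun within its binding domain — blocked (Principle B).

Caleb's accountant, Derek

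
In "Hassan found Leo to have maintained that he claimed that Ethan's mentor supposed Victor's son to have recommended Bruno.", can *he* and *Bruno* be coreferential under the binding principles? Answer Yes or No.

No

*Bruno* is an R-expression; Principle C requires it to be free (not bound by any c-commanding expression).
— he: subject of the clause headed by 'claimed'; the pronoun c-commands the R-expression — coreference blocked (Principle C).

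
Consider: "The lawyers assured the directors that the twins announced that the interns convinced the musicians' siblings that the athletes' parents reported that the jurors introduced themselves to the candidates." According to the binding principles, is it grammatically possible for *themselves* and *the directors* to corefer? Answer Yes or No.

No

*themselves* is a reflexive; Principle A requires it to be bound within its binding domain — the clause headed by 'introduced'.
— the directors: object of the matrix clause; c-commands the reflexive but lies outside its binding domain — cannot bind it (Principle A).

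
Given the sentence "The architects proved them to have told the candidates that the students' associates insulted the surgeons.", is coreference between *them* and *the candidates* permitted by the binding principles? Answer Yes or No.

*them* is a pronoun; Principle B requires it to be free in its binding domain — the matrix clause.
— the candidates: object of the clause headed by 'told'; is c-commanded by the pronoun; coreference would bind this R-expression — blocked (Principle C).

No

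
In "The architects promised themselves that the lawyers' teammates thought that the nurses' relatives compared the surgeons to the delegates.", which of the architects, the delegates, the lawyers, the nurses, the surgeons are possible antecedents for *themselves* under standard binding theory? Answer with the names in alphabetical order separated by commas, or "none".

*themselves* is a reflexive; Principle A requires it to be bound within its binding domain — the matrix clause.
— the architects: subject of the matrix clause; c-commands the reflexive within its binding domain — allowed (Principle A).
— the delegates: second object of the clause headed by 'compared'; does not c-command the reflexive — cannot bind it (Principle A).
— the lawyers: possessor inside the subject DP of the clause headed by 'thought'; does not c-command the reflexive — cannot bind it (Principle A).
— the nurses: possessor inside the subject DP of the clause headed by 'compared'; does not c-command the reflexive — cannot bind it (Principle A).
— the surgeons: object of the clause headed by 'compared'; does not c-command the reflexive — cannot bind it (Principle A).

the architects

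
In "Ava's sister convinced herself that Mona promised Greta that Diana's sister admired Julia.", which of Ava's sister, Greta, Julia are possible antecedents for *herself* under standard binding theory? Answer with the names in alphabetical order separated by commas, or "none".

Ava's sister

*herself* is a reflexive; Principle A requires it to be bound within its binding domain — the matrix clause.
— Ava's sister: subject of the matrix clause; c-commands the reflexive within its binding domain — allowed (Principle A).
— Greta: object of the clause headed by 'promised'; does not c-command the reflexive — cannot bind it (Principle A).
— Julia: object of the clause headed by 'admired'; does not c-command the reflexive — cannot bind it (Principle A).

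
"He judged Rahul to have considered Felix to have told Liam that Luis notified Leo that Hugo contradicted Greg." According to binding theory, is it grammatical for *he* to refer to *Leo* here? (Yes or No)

*Leo* is an R-expression; Principle C requires it to be free (not bound by any c-commanding expression).
— he: subject of the matrix clause; the pronoun c-commands the R-expression — coreference blocked (Principle C).

No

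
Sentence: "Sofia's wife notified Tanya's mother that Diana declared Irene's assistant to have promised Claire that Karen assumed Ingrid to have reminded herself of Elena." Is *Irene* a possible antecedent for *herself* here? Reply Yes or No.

*herself* is a reflexive; Principle A requires it to be bound within its binding domain — the clause headed by 'reminded'.
— Irene: possessor inside the subject DP of the clause headed by 'promised'; does not c-command the reflexive — cannot bind it (Principle A).

No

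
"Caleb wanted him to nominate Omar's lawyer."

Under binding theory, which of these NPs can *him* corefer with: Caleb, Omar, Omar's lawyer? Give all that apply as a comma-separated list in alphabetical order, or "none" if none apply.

*him* is a pronoun; Principle B requires it to be free in its binding domain — the matrix clause.
— Caleb: subject of the matrix clause; c-commands the pronoun within its binding domain — blocked (Principle B).
— Omar: possessor inside the object DP of the clause headed by 'nominate'; is c-commanded by the pronoun; coreference would bind this R-expression — blocked (Principle C).
— Omar's lawyer: object of the clause headed by 'nominate'; is c-commanded by the pronoun; coreference would bind this R-expression — blocked (Principle C).

none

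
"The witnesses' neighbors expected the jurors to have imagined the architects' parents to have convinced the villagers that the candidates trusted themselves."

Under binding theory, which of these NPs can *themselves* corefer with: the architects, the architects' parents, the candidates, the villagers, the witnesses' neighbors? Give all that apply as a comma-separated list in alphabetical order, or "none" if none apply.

*themselves* is a reflexive; Principle A requires it to be bound within its binding domain — the clause headed by 'trusted'.
— the architects: possessor inside the subject DP of the clause headed by 'convinced'; does not c-command the reflexive — cannot bind it (Principle A).
— the architects' parents: subject of the clause headed by 'convinced'; c-commands the reflexive but lies outside its binding domain — cannot bind it (Principle A).
— the candidates: subject of the clause headed by 'trusted'; c-commands the reflexive within its binding domain — allowed (Principle A).
— the villagers: object of the clause headed by 'convinced'; c-commands the reflexive but lies outside its binding domain — cannot bind it (Principle A).
— the witnesses' neighbors: subject of the matrix clause; c-commands the reflexive but lies outside its binding domain — cannot bind it (Principle A).

the candidates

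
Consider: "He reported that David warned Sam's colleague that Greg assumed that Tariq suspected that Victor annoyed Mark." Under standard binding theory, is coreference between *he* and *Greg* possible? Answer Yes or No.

*Greg* is an R-expression; Principle C requires it to be free (not bound by any c-commanding expression).
— he: subject of the matrix clause; the pronoun c-commands the R-expression — coreference blocked (Principle C).

No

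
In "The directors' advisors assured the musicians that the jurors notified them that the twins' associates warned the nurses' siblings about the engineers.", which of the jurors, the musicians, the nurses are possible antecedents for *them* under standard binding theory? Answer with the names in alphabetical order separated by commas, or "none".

*them* is a pronoun; Principle B requires it to be free in its binding domain — the clause headed by 'notified'.
— the jurors: subject of the clause headed by 'notified'; c-commands the pronoun within its binding domain — blocked (Principle B).
— the musicians: object of the matrix clause; c-commands the pronoun but lies outside its binding domain — allowed.
— the nurses: possessor inside the object DP of the clause headed by 'warned'; is c-commanded by the pronoun; coreference would bind this R-expression — blocked (Principle C).

the musicians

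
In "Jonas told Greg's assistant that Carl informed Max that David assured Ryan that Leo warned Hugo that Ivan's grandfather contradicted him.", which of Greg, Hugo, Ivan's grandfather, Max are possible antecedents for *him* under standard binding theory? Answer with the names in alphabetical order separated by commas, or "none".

Greg, Hugo, Max

*him* is a pronoun; Principle B requires it to be free in its binding domain — the clause headed by 'contradicted'.
— Greg: possessor inside the object DP of the matrix clause; does not c-command the pronoun — Principle B does not apply; allowed.
— Hugo: object of the clause headed by 'warned'; c-commands the pronoun but lies outside its binding domain — allowed.
— Ivan's grandfather: subject of the clause headed by 'contradicted'; c-commands the pronoun within its binding domain — blocked (Principle B).
— Max: object of the clause headed by 'informed'; c-commands the pronoun but lies outside its binding domain — allowed.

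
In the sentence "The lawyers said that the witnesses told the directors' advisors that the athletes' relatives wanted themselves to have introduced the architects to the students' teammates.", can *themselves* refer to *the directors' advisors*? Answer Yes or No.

No

*themselves* is a reflexive; Principle A requires it to be bound within its binding domain — the clause headed by 'wanted'.
— the directors' advisors: object of the clause headed by 'told'; c-commands the reflexive but lies outside its binding domain — cannot bind it (Principle A).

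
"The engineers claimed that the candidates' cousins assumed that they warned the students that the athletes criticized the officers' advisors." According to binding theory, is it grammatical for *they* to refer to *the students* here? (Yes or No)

No

*the students* is an R-expression; Principle C requires it to be free (not bound by any c-commanding expression).
— they: subject of the clause headed by 'warned'; the pronoun c-commands the R-expression — coreference blocked (Principle C).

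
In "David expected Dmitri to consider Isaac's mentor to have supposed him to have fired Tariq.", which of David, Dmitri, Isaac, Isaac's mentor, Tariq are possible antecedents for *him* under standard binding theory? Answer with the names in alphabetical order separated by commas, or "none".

*him* is a pronoun; Principle B requires it to be free in its binding domain — the clause headed by 'supposed'.
— David: subject of the matrix clause; c-commands the pronoun but lies outside its binding domain — allowed.
— Dmitri: subject of the clause headed by 'consider'; c-commands the pronoun but lies outside its binding domain — allowed.
— Isaac: possessor inside the subject DP of the clause headed by 'supposed'; does not c-command the pronoun — Principle B does not apply; allowed.
— Isaac's mentor: subject of the clause headed by 'supposed'; c-commands the pronoun within its binding domain — blocked (Principle B).
— Tariq: object of the clause headed by 'fired'; is c-commanded by the pronoun; coreference would bind this R-expression — blocked (Principle C).

David, Dmitri, Isaac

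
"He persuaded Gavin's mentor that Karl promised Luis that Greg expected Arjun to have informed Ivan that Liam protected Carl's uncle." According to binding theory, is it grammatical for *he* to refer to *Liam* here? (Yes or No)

No

*Liam* is an R-expression; Principle C requires it to be free (not bound by any c-commanding expression).
— he: subject of the matrix clause; the pronoun c-commands the R-expression — coreference blocked (Principle C).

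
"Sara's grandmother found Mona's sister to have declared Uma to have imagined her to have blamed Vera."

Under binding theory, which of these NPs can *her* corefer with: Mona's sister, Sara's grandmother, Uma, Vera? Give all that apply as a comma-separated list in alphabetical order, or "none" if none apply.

Mona's sister, Sara's grandmother

*her* is a pronoun; Principle B requires it to be free in its binding domain — the clause headed by 'imagined'.
— Mona's sister: subject of the clause headed by 'declared'; c-commands the pronoun but lies outside its binding domain — allowed.
— Sara's grandmother: subject of the matrix clause; c-commands the pronoun but lies outside its binding domain — allowed.
— Uma: subject of the clause headed by 'imagined'; c-commands the pronoun within its binding domain — blocked (Principle B).
— Vera: object of the clause headed by 'blamed'; is c-commanded by the pronoun; coreference would bind this R-expression — blocked (Principle C).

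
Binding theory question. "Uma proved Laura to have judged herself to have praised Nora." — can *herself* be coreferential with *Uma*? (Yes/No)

No

*herself* is a reflexive; Principle A requires it to be bound within its binding domain — the clause headed by 'judged'.
— Uma: subject of the matrix clause; c-commands the reflexive but lies outside its binding domain — cannot bind it (Principle A).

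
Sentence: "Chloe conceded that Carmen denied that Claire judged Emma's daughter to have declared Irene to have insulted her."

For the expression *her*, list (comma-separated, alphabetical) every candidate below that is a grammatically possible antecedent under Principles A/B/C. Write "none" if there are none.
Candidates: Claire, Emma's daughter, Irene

Claire, Emma's daughter

*her* is a pronoun; Principle B requires it to be free in its binding domain — the clause headed by 'insulted'.
— Claire: subject of the clause headed by 'judged'; c-commands the pronoun but lies outside its binding domain — allowed.
— Emma's daughter: subject of the clause headed by 'declared'; c-commands the pronoun but lies outside its binding domain — allowed.
— Irene: subject of the clause headed by 'insulted'; c-commands the pronoun within its binding domain — blocked (Principle B).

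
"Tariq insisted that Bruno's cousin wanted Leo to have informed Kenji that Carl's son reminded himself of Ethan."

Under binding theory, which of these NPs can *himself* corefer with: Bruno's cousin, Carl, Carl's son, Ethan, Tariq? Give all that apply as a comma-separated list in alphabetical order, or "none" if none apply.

Carl's son

*himself* is a reflexive; Principle A requires it to be bound within its binding domain — the clause headed by 'reminded'.
— Bruno's cousin: subject of the clause headed by 'wanted'; c-commands the reflexive but lies outside its binding domain — cannot bind it (Principle A).
— Carl: possessor inside the subject DP of the clause headed by 'reminded'; does not c-command the reflexive — cannot bind it (Principle A).
— Carl's son: subject of the clause headed by 'reminded'; c-commands the reflexive within its binding domain — allowed (Principle A).
— Ethan: second object of the clause headed by 'reminded'; does not c-command the reflexive — cannot bind it (Principle A).
— Tariq: subject of the matrix clause; c-commands the reflexive but lies outside its binding domain — cannot bind it (Principle A).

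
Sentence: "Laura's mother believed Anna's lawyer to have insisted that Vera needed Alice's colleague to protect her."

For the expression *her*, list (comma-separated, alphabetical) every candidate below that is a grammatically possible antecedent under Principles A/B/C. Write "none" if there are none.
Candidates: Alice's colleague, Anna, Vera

*her* is a pronoun; Principle B requires it to be free in its binding domain — the clause headed by 'protect'.
— Alice's colleague: subject of the clause headed by 'protect'; c-commands the pronoun within its binding domain — blocked (Principle B).
— Anna: possessor inside the subject DP of the clause headed by 'insisted'; does not c-command the pronoun — Principle B does not apply; allowed.
— Vera: subject of the clause headed by 'needed'; c-commands the pronoun but lies outside its binding domain — allowed.

Anna, Vera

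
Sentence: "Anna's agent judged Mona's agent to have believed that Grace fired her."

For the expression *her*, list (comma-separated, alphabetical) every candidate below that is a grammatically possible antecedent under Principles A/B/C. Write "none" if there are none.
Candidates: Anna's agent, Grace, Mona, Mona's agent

*her* is a pronoun; Principle B requires it to be free in its binding domain — the clause headed by 'fired'.
— Anna's agent: subject of the matrix clause; c-commands the pronoun but lies outside its binding domain — allowed.
— Grace: subject of the clause headed by 'fired'; c-commands the pronoun within its binding domain — blocked (Principle B).
— Mona: possessor inside the subject DP of the clause headed by 'believed'; does not c-command the pronoun — Principle B does not apply; allowed.
— Mona's agent: subject of the clause headed by 'believed'; c-commands the pronoun but lies outside its binding domain — allowed.

Anna's agent, Mona, Mona's agent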